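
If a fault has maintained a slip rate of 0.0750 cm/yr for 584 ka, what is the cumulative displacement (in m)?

slip = rate × time = 0.0750 cm/yr × 584 ka = 438 m

438 m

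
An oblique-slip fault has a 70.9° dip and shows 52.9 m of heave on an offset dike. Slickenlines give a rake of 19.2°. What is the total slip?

492 m

dip-slip = heave / cos(dip) = 52.9 / cos(70.9°) = 161.7 m
net slip = dip-slip / sin(rake) = 161.7 / sin(19.2°) = 492 m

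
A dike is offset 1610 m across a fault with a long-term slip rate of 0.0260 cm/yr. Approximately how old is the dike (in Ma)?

age = offset / rate = 1610 m / (0.0260 cm/yr) = 6.19e+06 yr = 6.19 Ma

6.19 Ma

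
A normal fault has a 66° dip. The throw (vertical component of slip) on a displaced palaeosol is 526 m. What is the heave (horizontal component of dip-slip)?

heave = throw / tan(dip) = 526 / tan(66°) = 234 m

234 m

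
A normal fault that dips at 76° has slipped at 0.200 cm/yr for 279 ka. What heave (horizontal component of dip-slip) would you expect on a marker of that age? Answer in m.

135 m

dip-slip = rate × time = 0.200 cm/yr × 279 ka = 558 m
heave = dip-slip × cos(dip) = 558 × cos(76°) = 135 m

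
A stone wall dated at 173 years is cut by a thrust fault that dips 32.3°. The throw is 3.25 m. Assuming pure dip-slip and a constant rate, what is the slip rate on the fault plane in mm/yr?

dip-slip = throw / sin(dip) = 3.25 m / sin(32.3°) = 6.082 m
rate = 6.082 m / 173 years = 0.0352 m/yr = 35.2 mm/yr

35.2 mm/yr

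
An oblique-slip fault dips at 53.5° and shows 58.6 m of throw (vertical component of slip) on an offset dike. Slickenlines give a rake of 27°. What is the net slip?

161 m

dip-slip = throw / sin(dip) = 58.6 / sin(53.5°) = 72.90 m
net slip = dip-slip / sin(rake) = 72.90 / sin(27°) = 161 m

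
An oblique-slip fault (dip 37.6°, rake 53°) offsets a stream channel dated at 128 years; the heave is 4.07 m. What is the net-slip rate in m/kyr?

dip-slip = heave / cos(dip) = 4.07 / cos(37.6°) = 5.137 m
net slip = dip-slip / sin(rake) = 5.137 / sin(53°) = 6.432 m
rate = 6.432 m / 128 years = 0.0503 m/yr = 50.3 m/kyr

50.3 m/kyr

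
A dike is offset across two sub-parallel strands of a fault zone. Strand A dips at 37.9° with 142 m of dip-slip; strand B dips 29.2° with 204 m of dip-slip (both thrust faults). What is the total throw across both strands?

187 m

throw_A = 142 × sin(37.9°) = 87.23 m
throw_B = 204 × sin(29.2°) = 99.52 m
total = 87.23 + 99.52 = 187 m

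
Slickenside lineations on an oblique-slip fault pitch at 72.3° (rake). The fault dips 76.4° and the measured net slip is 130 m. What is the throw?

120 m

dip-slip = net slip × sin(rake) = 130 m × sin(72.3°) = 123.8 m
throw = dip-slip × sin(dip) = 123.8 × sin(76.4°) = 120 m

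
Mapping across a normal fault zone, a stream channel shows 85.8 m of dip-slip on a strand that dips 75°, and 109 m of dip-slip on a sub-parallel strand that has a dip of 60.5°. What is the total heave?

75.9 m

heave_A = 85.8 × cos(75°) = 22.21 m
heave_B = 109 × cos(60.5°) = 53.67 m
total = 22.21 + 53.67 = 75.9 m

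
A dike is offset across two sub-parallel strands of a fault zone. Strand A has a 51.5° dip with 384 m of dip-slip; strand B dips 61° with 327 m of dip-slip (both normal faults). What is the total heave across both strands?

heave_A = 384 × cos(51.5°) = 239 m
heave_B = 327 × cos(61°) = 158.5 m
total = 239 + 158.5 = 398 m

398 m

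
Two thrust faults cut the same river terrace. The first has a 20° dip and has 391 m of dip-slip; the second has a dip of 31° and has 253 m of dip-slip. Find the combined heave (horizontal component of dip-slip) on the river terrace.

heave_A = 391 × cos(20°) = 367.4 m
heave_B = 253 × cos(31°) = 216.9 m
total = 367.4 + 216.9 = 584 m

584 m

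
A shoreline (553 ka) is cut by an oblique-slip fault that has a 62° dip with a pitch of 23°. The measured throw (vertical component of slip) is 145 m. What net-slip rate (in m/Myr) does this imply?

760 m/Myr

dip-slip = throw / sin(dip) = 145 / sin(62°) = 164.2 m
net slip = dip-slip / sin(rake) = 164.2 / sin(23°) = 420.3 m
rate = 420.3 m / 553 ka = 0.000760 m/yr = 760 m/Myr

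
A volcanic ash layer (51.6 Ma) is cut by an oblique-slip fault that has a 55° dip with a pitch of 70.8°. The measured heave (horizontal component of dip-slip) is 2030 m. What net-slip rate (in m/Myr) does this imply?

dip-slip = heave / cos(dip) = 2030 / cos(55°) = 3539 m
net slip = dip-slip / sin(rake) = 3539 / sin(70.8°) = 3748 m
rate = 3748 m / 51.6 Ma = 0.0000726 m/yr = 72.6 m/Myr

72.6 m/Myr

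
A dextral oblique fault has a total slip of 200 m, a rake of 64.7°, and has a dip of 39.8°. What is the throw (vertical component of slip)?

dip-slip = net slip × sin(rake) = 200 m × sin(64.7°) = 180.8 m
throw = dip-slip × sin(dip) = 180.8 × sin(39.8°) = 116 m

116 m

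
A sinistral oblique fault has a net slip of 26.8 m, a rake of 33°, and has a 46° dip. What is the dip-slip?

14.6 m

dip-slip = net slip × sin(rake) = 26.8 m × sin(33°) = 14.6 m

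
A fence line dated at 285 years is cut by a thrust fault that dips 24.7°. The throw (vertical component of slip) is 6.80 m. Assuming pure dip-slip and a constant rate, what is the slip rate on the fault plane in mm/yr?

dip-slip = throw / sin(dip) = 6.80 m / sin(24.7°) = 16.27 m
rate = 16.27 m / 285 years = 0.0571 m/yr = 57.1 mm/yr

57.1 mm/yr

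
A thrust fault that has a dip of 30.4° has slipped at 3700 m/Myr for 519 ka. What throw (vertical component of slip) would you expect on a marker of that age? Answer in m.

972 m

dip-slip = rate × time = 3700 m/Myr × 519 ka = 1920 m
throw = dip-slip × sin(dip) = 1920 × sin(30.4°) = 972 m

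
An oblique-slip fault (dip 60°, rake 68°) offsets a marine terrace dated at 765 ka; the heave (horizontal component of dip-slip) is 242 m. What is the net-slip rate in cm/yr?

0.0682 cm/yr

dip-slip = heave / cos(dip) = 242 / cos(60°) = 484 m
net slip = dip-slip / sin(rake) = 484 / sin(68°) = 522 m
rate = 522 m / 765 ka = 0.000682 m/yr = 0.0682 cm/yr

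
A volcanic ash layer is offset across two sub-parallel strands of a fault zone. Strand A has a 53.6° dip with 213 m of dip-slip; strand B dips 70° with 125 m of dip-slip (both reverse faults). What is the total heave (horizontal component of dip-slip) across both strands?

heave_A = 213 × cos(53.6°) = 126.4 m
heave_B = 125 × cos(70°) = 42.75 m
total = 126.4 + 42.75 = 169 m

169 m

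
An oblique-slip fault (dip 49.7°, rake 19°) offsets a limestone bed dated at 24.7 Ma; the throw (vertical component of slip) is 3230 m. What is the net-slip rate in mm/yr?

dip-slip = throw / sin(dip) = 3230 / sin(49.7°) = 4235 m
net slip = dip-slip / sin(rake) = 4235 / sin(19°) = 13010 m
rate = 13010 m / 24.7 Ma = 0.000527 m/yr = 0.527 mm/yr

0.527 mm/yr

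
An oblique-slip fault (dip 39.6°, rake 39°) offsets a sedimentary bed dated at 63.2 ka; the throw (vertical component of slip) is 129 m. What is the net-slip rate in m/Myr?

5090 m/Myr

dip-slip = throw / sin(dip) = 129 / sin(39.6°) = 202.4 m
net slip = dip-slip / sin(rake) = 202.4 / sin(39°) = 321.6 m
rate = 321.6 m / 63.2 ka = 0.00509 m/yr = 5090 m/Myr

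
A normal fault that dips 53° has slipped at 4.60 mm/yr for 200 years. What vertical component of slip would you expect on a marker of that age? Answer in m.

0.735 m

dip-slip = rate × time = 4.60 mm/yr × 200 years = 0.9200 m
throw = dip-slip × sin(dip) = 0.9200 × sin(53°) = 0.735 m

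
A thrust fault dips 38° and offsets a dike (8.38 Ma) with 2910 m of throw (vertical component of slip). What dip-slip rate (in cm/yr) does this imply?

0.0564 cm/yr

dip-slip = throw / sin(dip) = 2910 m / sin(38°) = 4727 m
rate = 4727 m / 8.38 Ma = 0.000564 m/yr = 0.0564 cm/yr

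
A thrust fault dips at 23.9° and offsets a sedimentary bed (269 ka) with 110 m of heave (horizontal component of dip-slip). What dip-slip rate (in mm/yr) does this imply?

0.447 mm/yr

dip-slip = heave / cos(dip) = 110 m / cos(23.9°) = 120.3 m
rate = 120.3 m / 269 ka = 0.000447 m/yr = 0.447 mm/yr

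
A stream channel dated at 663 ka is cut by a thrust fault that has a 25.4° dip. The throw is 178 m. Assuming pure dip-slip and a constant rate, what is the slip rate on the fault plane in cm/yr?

dip-slip = throw / sin(dip) = 178 m / sin(25.4°) = 415 m
rate = 415 m / 663 ka = 0.000626 m/yr = 0.0626 cm/yr

0.0626 cm/yr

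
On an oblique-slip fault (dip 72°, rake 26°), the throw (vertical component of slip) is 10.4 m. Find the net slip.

dip-slip = throw / sin(dip) = 10.4 / sin(72°) = 10.94 m
net slip = dip-slip / sin(rake) = 10.94 / sin(26°) = 24.9 m

24.9 m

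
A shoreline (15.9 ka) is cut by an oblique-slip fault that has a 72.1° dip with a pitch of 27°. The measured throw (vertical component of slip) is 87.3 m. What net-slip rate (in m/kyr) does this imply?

12.7 m/kyr

dip-slip = throw / sin(dip) = 87.3 / sin(72.1°) = 91.74 m
net slip = dip-slip / sin(rake) = 91.74 / sin(27°) = 202.1 m
rate = 202.1 m / 15.9 ka = 0.0127 m/yr = 12.7 m/kyr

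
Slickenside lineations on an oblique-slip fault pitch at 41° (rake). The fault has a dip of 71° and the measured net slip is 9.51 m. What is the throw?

dip-slip = net slip × sin(rake) = 9.51 m × sin(41°) = 6.239 m
throw = dip-slip × sin(dip) = 6.239 × sin(71°) = 5.90 m

5.90 m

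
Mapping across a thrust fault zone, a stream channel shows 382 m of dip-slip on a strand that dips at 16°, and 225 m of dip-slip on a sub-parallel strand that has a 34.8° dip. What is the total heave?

heave_A = 382 × cos(16°) = 367.2 m
heave_B = 225 × cos(34.8°) = 184.8 m
total = 367.2 + 184.8 = 552 m

552 m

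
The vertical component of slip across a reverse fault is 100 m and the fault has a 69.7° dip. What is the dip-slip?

107 m

dip-slip = throw / sin(dip) = 100 / sin(69.7°) = 107 m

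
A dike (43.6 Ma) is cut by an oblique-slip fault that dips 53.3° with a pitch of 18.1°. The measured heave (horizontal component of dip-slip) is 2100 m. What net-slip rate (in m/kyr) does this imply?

0.259 m/kyr

dip-slip = heave / cos(dip) = 2100 / cos(53.3°) = 3514 m
net slip = dip-slip / sin(rake) = 3514 / sin(18.1°) = 11310 m
rate = 11310 m / 43.6 Ma = 0.000259 m/yr = 0.259 m/kyr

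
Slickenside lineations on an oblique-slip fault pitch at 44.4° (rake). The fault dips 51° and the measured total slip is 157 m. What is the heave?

dip-slip = net slip × sin(rake) = 157 m × sin(44.4°) = 109.8 m
heave = dip-slip × cos(dip) = 109.8 × cos(51°) = 69.1 m

69.1 m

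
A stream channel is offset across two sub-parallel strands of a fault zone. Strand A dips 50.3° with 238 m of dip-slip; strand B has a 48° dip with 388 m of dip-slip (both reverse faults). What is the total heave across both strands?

412 m

heave_A = 238 × cos(50.3°) = 152 m
heave_B = 388 × cos(48°) = 259.6 m
total = 152 + 259.6 = 412 m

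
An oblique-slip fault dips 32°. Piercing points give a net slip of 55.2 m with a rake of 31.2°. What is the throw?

15.2 m

dip-slip = net slip × sin(rake) = 55.2 m × sin(31.2°) = 28.60 m
throw = dip-slip × sin(dip) = 28.60 × sin(32°) = 15.2 m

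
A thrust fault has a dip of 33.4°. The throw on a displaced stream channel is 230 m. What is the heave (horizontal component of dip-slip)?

349 m

heave = throw / tan(dip) = 230 / tan(33.4°) = 349 m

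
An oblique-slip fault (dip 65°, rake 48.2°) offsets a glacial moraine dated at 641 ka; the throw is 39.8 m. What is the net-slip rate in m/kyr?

0.0919 m/kyr

dip-slip = throw / sin(dip) = 39.8 / sin(65°) = 43.91 m
net slip = dip-slip / sin(rake) = 43.91 / sin(48.2°) = 58.91 m
rate = 58.91 m / 641 ka = 0.0000919 m/yr = 0.0919 m/kyr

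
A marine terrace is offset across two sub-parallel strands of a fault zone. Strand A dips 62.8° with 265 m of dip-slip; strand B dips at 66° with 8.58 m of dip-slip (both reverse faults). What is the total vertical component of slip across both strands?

244 m

throw_A = 265 × sin(62.8°) = 235.7 m
throw_B = 8.58 × sin(66°) = 7.838 m
total = 235.7 + 7.838 = 244 m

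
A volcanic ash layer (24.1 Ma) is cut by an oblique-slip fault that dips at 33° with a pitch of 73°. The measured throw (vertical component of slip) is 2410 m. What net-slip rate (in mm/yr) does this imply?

dip-slip = throw / sin(dip) = 2410 / sin(33°) = 4425 m
net slip = dip-slip / sin(rake) = 4425 / sin(73°) = 4627 m
rate = 4627 m / 24.1 Ma = 0.000192 m/yr = 0.192 mm/yr

0.192 mm/yr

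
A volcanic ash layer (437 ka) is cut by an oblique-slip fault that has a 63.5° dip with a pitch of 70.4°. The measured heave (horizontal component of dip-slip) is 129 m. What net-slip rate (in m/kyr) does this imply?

dip-slip = heave / cos(dip) = 129 / cos(63.5°) = 289.1 m
net slip = dip-slip / sin(rake) = 289.1 / sin(70.4°) = 306.9 m
rate = 306.9 m / 437 ka = 0.000702 m/yr = 0.702 m/kyr

0.702 m/kyr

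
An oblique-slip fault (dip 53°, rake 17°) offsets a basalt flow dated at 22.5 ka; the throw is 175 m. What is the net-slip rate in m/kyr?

33.3 m/kyr

dip-slip = throw / sin(dip) = 175 / sin(53°) = 219.1 m
net slip = dip-slip / sin(rake) = 219.1 / sin(17°) = 749.5 m
rate = 749.5 m / 22.5 ka = 0.0333 m/yr = 33.3 m/kyr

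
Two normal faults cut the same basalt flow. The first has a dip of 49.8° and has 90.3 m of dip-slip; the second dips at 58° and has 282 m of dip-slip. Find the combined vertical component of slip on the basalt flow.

throw_A = 90.3 × sin(49.8°) = 68.97 m
throw_B = 282 × sin(58°) = 239.1 m
total = 68.97 + 239.1 = 308 m

308 m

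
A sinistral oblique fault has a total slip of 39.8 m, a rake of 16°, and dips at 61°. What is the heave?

5.32 m

dip-slip = net slip × sin(rake) = 39.8 m × sin(16°) = 10.97 m
heave = dip-slip × cos(dip) = 10.97 × cos(61°) = 5.32 m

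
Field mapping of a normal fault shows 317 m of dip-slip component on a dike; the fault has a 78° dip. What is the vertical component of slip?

throw = dip-slip × sin(dip) = 317 m × sin(78°) = 310 m

310 m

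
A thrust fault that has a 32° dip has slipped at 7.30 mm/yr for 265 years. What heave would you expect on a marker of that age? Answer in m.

dip-slip = rate × time = 7.30 mm/yr × 265 years = 1.935 m
heave = dip-slip × cos(dip) = 1.935 × cos(32°) = 1.64 m

1.64 m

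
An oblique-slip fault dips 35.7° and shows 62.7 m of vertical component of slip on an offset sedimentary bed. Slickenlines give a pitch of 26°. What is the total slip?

245 m

dip-slip = throw / sin(dip) = 62.7 / sin(35.7°) = 107.4 m
net slip = dip-slip / sin(rake) = 107.4 / sin(26°) = 245 m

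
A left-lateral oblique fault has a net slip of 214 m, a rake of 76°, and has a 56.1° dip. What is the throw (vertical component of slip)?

dip-slip = net slip × sin(rake) = 214 m × sin(76°) = 207.6 m
throw = dip-slip × sin(dip) = 207.6 × sin(56.1°) = 172 m

172 m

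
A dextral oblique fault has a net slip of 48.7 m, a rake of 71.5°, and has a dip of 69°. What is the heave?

dip-slip = net slip × sin(rake) = 48.7 m × sin(71.5°) = 46.18 m
heave = dip-slip × cos(dip) = 46.18 × cos(69°) = 16.6 m

16.6 m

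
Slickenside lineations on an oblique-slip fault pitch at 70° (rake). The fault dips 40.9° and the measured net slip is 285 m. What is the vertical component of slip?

dip-slip = net slip × sin(rake) = 285 m × sin(70°) = 267.8 m
throw = dip-slip × sin(dip) = 267.8 × sin(40.9°) = 175 m

175 m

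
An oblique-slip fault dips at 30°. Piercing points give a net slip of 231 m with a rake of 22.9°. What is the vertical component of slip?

dip-slip = net slip × sin(rake) = 231 m × sin(22.9°) = 89.89 m
throw = dip-slip × sin(dip) = 89.89 × sin(30°) = 44.9 m

44.9 m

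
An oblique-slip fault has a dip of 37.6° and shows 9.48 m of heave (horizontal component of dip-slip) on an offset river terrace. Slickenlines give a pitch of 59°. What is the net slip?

14 m

dip-slip = heave / cos(dip) = 9.48 / cos(37.6°) = 11.97 m
net slip = dip-slip / sin(rake) = 11.97 / sin(59°) = 14 m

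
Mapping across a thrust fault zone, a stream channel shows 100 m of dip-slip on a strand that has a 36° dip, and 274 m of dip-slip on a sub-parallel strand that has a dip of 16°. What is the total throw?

throw_A = 100 × sin(36°) = 58.78 m
throw_B = 274 × sin(16°) = 75.52 m
total = 58.78 + 75.52 = 134 m

134 m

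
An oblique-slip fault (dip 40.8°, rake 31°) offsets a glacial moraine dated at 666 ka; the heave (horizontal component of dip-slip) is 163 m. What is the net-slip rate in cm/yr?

0.0628 cm/yr

dip-slip = heave / cos(dip) = 163 / cos(40.8°) = 215.3 m
net slip = dip-slip / sin(rake) = 215.3 / sin(31°) = 418.1 m
rate = 418.1 m / 666 ka = 0.000628 m/yr = 0.0628 cm/yr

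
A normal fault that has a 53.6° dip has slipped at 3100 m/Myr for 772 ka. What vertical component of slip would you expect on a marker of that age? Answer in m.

dip-slip = rate × time = 3100 m/Myr × 772 ka = 2393 m
throw = dip-slip × sin(dip) = 2393 × sin(53.6°) = 1930 m

1930 m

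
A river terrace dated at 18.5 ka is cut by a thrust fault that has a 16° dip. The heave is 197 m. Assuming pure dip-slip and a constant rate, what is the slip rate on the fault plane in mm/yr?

dip-slip = heave / cos(dip) = 197 m / cos(16°) = 204.9 m
rate = 204.9 m / 18.5 ka = 0.0111 m/yr = 11.1 mm/yr

11.1 mm/yr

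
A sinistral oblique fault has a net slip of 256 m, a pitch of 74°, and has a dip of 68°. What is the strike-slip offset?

70.6 m

strike-slip = net slip × cos(rake) = 256 m × cos(74°) = 70.6 m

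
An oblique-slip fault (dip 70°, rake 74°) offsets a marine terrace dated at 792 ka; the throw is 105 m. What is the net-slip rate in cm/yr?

0.0147 cm/yr

dip-slip = throw / sin(dip) = 105 / sin(70°) = 111.7 m
net slip = dip-slip / sin(rake) = 111.7 / sin(74°) = 116.2 m
rate = 116.2 m / 792 ka = 0.000147 m/yr = 0.0147 cm/yr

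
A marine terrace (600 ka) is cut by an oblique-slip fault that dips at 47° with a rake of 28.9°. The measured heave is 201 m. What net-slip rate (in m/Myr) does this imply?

dip-slip = heave / cos(dip) = 201 / cos(47°) = 294.7 m
net slip = dip-slip / sin(rake) = 294.7 / sin(28.9°) = 609.8 m
rate = 609.8 m / 600 ka = 0.00102 m/yr = 1020 m/Myr

1020 m/Myr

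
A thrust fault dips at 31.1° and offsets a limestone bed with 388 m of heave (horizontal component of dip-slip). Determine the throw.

throw = heave × tan(dip) = 388 × tan(31.1°) = 234 m

234 m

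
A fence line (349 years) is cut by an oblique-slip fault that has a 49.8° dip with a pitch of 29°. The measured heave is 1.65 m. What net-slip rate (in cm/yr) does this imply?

dip-slip = heave / cos(dip) = 1.65 / cos(49.8°) = 2.556 m
net slip = dip-slip / sin(rake) = 2.556 / sin(29°) = 5.273 m
rate = 5.273 m / 349 years = 0.0151 m/yr = 1.51 cm/yr

1.51 cm/yr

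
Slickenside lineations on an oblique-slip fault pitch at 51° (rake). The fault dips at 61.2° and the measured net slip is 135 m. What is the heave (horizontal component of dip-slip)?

50.5 m

dip-slip = net slip × sin(rake) = 135 m × sin(51°) = 104.9 m
heave = dip-slip × cos(dip) = 104.9 × cos(61.2°) = 50.5 m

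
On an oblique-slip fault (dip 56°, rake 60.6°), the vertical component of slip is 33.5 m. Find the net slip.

46.4 m

dip-slip = throw / sin(dip) = 33.5 / sin(56°) = 40.41 m
net slip = dip-slip / sin(rake) = 40.41 / sin(60.6°) = 46.4 m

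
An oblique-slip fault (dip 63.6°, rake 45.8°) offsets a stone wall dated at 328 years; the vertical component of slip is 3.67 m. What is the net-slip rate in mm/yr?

dip-slip = throw / sin(dip) = 3.67 / sin(63.6°) = 4.097 m
net slip = dip-slip / sin(rake) = 4.097 / sin(45.8°) = 5.715 m
rate = 5.715 m / 328 years = 0.0174 m/yr = 17.4 mm/yr

17.4 mm/yr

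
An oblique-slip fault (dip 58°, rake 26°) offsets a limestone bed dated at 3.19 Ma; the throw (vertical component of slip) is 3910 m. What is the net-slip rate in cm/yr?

dip-slip = throw / sin(dip) = 3910 / sin(58°) = 4611 m
net slip = dip-slip / sin(rake) = 4611 / sin(26°) = 10520 m
rate = 10520 m / 3.19 Ma = 0.00330 m/yr = 0.330 cm/yr

0.330 cm/yr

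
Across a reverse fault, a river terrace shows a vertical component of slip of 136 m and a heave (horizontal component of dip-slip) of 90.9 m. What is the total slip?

164 m

net slip = √(throw² + heave²) = √(136² + 90.9²) = 164 m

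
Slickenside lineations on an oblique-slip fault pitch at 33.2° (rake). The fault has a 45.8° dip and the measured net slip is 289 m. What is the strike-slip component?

strike-slip = net slip × cos(rake) = 289 m × cos(33.2°) = 242 m

242 m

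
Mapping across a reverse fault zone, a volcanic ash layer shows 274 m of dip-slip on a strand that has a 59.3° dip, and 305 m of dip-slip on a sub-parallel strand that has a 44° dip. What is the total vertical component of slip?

447 m

throw_A = 274 × sin(59.3°) = 235.6 m
throw_B = 305 × sin(44°) = 211.9 m
total = 235.6 + 211.9 = 447 m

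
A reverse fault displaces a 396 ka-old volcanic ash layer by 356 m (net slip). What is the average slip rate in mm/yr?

rate = 356 m / 396 ka = 0.000899 m/yr = 0.899 mm/yr

0.899 mm/yr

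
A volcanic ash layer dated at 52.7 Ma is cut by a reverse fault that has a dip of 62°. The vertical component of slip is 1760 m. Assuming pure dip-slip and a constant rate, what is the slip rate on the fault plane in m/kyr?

0.0378 m/kyr

dip-slip = throw / sin(dip) = 1760 m / sin(62°) = 1993 m
rate = 1993 m / 52.7 Ma = 0.0000378 m/yr = 0.0378 m/kyr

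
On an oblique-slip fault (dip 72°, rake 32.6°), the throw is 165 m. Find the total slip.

322 m

dip-slip = throw / sin(dip) = 165 / sin(72°) = 173.5 m
net slip = dip-slip / sin(rake) = 173.5 / sin(32.6°) = 322 m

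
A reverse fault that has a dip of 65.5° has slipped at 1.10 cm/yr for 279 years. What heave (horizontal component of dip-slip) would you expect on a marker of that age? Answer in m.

1.27 m

dip-slip = rate × time = 1.10 cm/yr × 279 years = 3.069 m
heave = dip-slip × cos(dip) = 3.069 × cos(65.5°) = 1.27 m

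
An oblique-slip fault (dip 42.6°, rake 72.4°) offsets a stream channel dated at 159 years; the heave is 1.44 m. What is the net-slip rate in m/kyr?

dip-slip = heave / cos(dip) = 1.44 / cos(42.6°) = 1.956 m
net slip = dip-slip / sin(rake) = 1.956 / sin(72.4°) = 2.052 m
rate = 2.052 m / 159 years = 0.0129 m/yr = 12.9 m/kyr

12.9 m/kyr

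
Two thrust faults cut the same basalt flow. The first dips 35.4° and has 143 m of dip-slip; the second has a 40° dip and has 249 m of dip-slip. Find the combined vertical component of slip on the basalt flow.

243 m

throw_A = 143 × sin(35.4°) = 82.84 m
throw_B = 249 × sin(40°) = 160.1 m
total = 82.84 + 160.1 = 243 m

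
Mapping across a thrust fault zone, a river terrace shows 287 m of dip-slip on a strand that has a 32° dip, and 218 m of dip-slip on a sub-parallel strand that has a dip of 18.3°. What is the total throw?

throw_A = 287 × sin(32°) = 152.1 m
throw_B = 218 × sin(18.3°) = 68.45 m
total = 152.1 + 68.45 = 221 m

221 m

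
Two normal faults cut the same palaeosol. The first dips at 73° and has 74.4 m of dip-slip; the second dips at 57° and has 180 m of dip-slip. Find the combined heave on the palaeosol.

120 m

heave_A = 74.4 × cos(73°) = 21.75 m
heave_B = 180 × cos(57°) = 98.04 m
total = 21.75 + 98.04 = 120 m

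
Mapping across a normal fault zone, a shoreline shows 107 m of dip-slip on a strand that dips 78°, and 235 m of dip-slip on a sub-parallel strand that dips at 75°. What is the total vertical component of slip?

throw_A = 107 × sin(78°) = 104.7 m
throw_B = 235 × sin(75°) = 227 m
total = 104.7 + 227 = 332 m

332 m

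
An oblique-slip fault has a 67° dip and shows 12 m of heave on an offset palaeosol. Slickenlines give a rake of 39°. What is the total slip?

dip-slip = heave / cos(dip) = 12 / cos(67°) = 30.71 m
net slip = dip-slip / sin(rake) = 30.71 / sin(39°) = 48.8 m

48.8 m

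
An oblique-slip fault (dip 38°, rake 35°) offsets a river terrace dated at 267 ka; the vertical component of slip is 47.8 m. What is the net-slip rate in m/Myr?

507 m/Myr

dip-slip = throw / sin(dip) = 47.8 / sin(38°) = 77.64 m
net slip = dip-slip / sin(rake) = 77.64 / sin(35°) = 135.4 m
rate = 135.4 m / 267 ka = 0.000507 m/yr = 507 m/Myr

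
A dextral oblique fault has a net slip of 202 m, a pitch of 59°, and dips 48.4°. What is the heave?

dip-slip = net slip × sin(rake) = 202 m × sin(59°) = 173.1 m
heave = dip-slip × cos(dip) = 173.1 × cos(48.4°) = 115 m

115 m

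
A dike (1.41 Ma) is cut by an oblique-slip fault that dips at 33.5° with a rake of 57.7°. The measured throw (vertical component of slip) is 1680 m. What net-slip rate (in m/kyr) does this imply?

2.55 m/kyr

dip-slip = throw / sin(dip) = 1680 / sin(33.5°) = 3044 m
net slip = dip-slip / sin(rake) = 3044 / sin(57.7°) = 3601 m
rate = 3601 m / 1.41 Ma = 0.00255 m/yr = 2.55 m/kyr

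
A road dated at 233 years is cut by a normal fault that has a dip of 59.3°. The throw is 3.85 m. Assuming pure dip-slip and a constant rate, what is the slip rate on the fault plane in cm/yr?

dip-slip = throw / sin(dip) = 3.85 m / sin(59.3°) = 4.478 m
rate = 4.478 m / 233 years = 0.0192 m/yr = 1.92 cm/yr

1.92 cm/yr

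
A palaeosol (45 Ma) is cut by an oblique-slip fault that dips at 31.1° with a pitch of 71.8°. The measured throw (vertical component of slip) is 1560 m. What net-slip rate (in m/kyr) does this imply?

0.0706 m/kyr

dip-slip = throw / sin(dip) = 1560 / sin(31.1°) = 3020 m
net slip = dip-slip / sin(rake) = 3020 / sin(71.8°) = 3179 m
rate = 3179 m / 45 Ma = 0.0000706 m/yr = 0.0706 m/kyr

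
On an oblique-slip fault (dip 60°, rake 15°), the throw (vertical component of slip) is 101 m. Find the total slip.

451 m

dip-slip = throw / sin(dip) = 101 / sin(60°) = 116.6 m
net slip = dip-slip / sin(rake) = 116.6 / sin(15°) = 451 m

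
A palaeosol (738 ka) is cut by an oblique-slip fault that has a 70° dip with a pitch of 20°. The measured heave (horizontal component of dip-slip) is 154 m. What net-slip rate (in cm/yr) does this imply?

0.178 cm/yr

dip-slip = heave / cos(dip) = 154 / cos(70°) = 450.3 m
net slip = dip-slip / sin(rake) = 450.3 / sin(20°) = 1316 m
rate = 1316 m / 738 ka = 0.00178 m/yr = 0.178 cm/yr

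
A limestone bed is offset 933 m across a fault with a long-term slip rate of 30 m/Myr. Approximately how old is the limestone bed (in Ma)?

age = offset / rate = 933 m / (30 m/Myr) = 3.11e+07 yr = 31.1 Ma

31.1 Ma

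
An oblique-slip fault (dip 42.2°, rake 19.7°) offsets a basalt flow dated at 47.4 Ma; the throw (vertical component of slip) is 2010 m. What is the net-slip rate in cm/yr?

dip-slip = throw / sin(dip) = 2010 / sin(42.2°) = 2992 m
net slip = dip-slip / sin(rake) = 2992 / sin(19.7°) = 8877 m
rate = 8877 m / 47.4 Ma = 0.000187 m/yr = 0.0187 cm/yr

0.0187 cm/yr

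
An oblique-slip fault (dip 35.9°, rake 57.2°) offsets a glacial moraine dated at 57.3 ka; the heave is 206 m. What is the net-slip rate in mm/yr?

dip-slip = heave / cos(dip) = 206 / cos(35.9°) = 254.3 m
net slip = dip-slip / sin(rake) = 254.3 / sin(57.2°) = 302.5 m
rate = 302.5 m / 57.3 ka = 0.00528 m/yr = 5.28 mm/yr

5.28 mm/yr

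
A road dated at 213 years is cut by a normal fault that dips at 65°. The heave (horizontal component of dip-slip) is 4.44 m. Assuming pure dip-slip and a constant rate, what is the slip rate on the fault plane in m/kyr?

49.3 m/kyr

dip-slip = heave / cos(dip) = 4.44 m / cos(65°) = 10.51 m
rate = 10.51 m / 213 years = 0.0493 m/yr = 49.3 m/kyr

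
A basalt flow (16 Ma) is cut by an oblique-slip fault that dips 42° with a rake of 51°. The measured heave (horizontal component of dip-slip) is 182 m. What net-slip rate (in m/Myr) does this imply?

dip-slip = heave / cos(dip) = 182 / cos(42°) = 244.9 m
net slip = dip-slip / sin(rake) = 244.9 / sin(51°) = 315.1 m
rate = 315.1 m / 16 Ma = 0.0000197 m/yr = 19.7 m/Myr

19.7 m/Myr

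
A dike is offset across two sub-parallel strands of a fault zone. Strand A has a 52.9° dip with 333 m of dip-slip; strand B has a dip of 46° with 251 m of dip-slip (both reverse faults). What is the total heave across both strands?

375 m

heave_A = 333 × cos(52.9°) = 200.9 m
heave_B = 251 × cos(46°) = 174.4 m
total = 200.9 + 174.4 = 375 m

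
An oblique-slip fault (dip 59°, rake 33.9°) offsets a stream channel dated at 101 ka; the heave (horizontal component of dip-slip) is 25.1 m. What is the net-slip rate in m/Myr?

865 m/Myr

dip-slip = heave / cos(dip) = 25.1 / cos(59°) = 48.73 m
net slip = dip-slip / sin(rake) = 48.73 / sin(33.9°) = 87.38 m
rate = 87.38 m / 101 ka = 0.000865 m/yr = 865 m/Myr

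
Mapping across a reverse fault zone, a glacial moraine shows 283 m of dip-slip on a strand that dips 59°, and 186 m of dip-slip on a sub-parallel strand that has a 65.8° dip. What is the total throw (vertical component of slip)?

throw_A = 283 × sin(59°) = 242.6 m
throw_B = 186 × sin(65.8°) = 169.7 m
total = 242.6 + 169.7 = 412 m

412 m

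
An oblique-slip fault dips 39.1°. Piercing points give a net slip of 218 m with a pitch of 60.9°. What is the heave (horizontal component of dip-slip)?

148 m

dip-slip = net slip × sin(rake) = 218 m × sin(60.9°) = 190.5 m
heave = dip-slip × cos(dip) = 190.5 × cos(39.1°) = 148 m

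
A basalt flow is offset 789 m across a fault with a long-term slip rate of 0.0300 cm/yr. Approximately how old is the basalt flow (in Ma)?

2.63 Ma

age = offset / rate = 789 m / (0.0300 cm/yr) = 2.63e+06 yr = 2.63 Ma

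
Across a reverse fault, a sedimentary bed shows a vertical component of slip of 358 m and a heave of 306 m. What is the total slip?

net slip = √(throw² + heave²) = √(358² + 306²) = 471 m

471 m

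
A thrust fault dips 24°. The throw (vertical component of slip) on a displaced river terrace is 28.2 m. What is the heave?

heave = throw / tan(dip) = 28.2 / tan(24°) = 63.3 m

63.3 m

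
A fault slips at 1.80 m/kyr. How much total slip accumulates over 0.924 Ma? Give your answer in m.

1660 m

slip = rate × time = 1.80 m/kyr × 0.924 Ma = 1660 m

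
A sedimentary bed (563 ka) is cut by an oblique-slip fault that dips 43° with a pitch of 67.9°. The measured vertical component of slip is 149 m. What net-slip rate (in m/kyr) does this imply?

dip-slip = throw / sin(dip) = 149 / sin(43°) = 218.5 m
net slip = dip-slip / sin(rake) = 218.5 / sin(67.9°) = 235.8 m
rate = 235.8 m / 563 ka = 0.000419 m/yr = 0.419 m/kyr

0.419 m/kyr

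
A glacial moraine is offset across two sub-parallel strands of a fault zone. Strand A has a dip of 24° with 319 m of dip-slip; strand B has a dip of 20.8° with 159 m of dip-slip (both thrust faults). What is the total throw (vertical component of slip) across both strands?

186 m

throw_A = 319 × sin(24°) = 129.7 m
throw_B = 159 × sin(20.8°) = 56.46 m
total = 129.7 + 56.46 = 186 m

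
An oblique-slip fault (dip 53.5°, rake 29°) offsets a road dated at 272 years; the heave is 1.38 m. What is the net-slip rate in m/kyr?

17.6 m/kyr

dip-slip = heave / cos(dip) = 1.38 / cos(53.5°) = 2.320 m
net slip = dip-slip / sin(rake) = 2.320 / sin(29°) = 4.785 m
rate = 4.785 m / 272 years = 0.0176 m/yr = 17.6 m/kyr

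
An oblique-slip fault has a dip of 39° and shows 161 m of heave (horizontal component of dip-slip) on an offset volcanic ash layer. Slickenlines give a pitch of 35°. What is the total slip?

dip-slip = heave / cos(dip) = 161 / cos(39°) = 207.2 m
net slip = dip-slip / sin(rake) = 207.2 / sin(35°) = 361 m

361 m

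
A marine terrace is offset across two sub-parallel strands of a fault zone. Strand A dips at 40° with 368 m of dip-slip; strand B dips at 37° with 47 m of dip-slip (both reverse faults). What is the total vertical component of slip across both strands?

265 m

throw_A = 368 × sin(40°) = 236.5 m
throw_B = 47 × sin(37°) = 28.29 m
total = 236.5 + 28.29 = 265 m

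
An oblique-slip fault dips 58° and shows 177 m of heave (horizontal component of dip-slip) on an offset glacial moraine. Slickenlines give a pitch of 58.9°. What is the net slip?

390 m

dip-slip = heave / cos(dip) = 177 / cos(58°) = 334 m
net slip = dip-slip / sin(rake) = 334 / sin(58.9°) = 390 m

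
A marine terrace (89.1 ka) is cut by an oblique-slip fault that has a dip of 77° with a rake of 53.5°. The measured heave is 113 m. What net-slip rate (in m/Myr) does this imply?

7010 m/Myr

dip-slip = heave / cos(dip) = 113 / cos(77°) = 502.3 m
net slip = dip-slip / sin(rake) = 502.3 / sin(53.5°) = 624.9 m
rate = 624.9 m / 89.1 ka = 0.00701 m/yr = 7010 m/Myr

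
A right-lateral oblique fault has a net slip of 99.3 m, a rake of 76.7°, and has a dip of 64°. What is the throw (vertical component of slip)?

86.9 m

dip-slip = net slip × sin(rake) = 99.3 m × sin(76.7°) = 96.64 m
throw = dip-slip × sin(dip) = 96.64 × sin(64°) = 86.9 m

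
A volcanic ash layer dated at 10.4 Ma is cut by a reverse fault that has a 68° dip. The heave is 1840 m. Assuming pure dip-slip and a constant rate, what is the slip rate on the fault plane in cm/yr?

0.0472 cm/yr

dip-slip = heave / cos(dip) = 1840 m / cos(68°) = 4912 m
rate = 4912 m / 10.4 Ma = 0.000472 m/yr = 0.0472 cm/yr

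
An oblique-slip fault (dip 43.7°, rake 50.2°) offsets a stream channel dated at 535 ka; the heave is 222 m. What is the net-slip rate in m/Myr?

dip-slip = heave / cos(dip) = 222 / cos(43.7°) = 307.1 m
net slip = dip-slip / sin(rake) = 307.1 / sin(50.2°) = 399.7 m
rate = 399.7 m / 535 ka = 0.000747 m/yr = 747 m/Myr

747 m/Myr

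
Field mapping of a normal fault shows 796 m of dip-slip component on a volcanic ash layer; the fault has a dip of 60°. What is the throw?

689 m

throw = dip-slip × sin(dip) = 796 m × sin(60°) = 689 m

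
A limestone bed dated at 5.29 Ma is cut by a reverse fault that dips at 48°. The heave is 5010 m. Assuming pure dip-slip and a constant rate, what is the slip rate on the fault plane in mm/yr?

1.42 mm/yr

dip-slip = heave / cos(dip) = 5010 m / cos(48°) = 7487 m
rate = 7487 m / 5.29 Ma = 0.00142 m/yr = 1.42 mm/yr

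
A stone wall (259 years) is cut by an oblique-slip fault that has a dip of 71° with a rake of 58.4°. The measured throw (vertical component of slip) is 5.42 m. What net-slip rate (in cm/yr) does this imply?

dip-slip = throw / sin(dip) = 5.42 / sin(71°) = 5.732 m
net slip = dip-slip / sin(rake) = 5.732 / sin(58.4°) = 6.730 m
rate = 6.730 m / 259 years = 0.0260 m/yr = 2.60 cm/yr

2.60 cm/yr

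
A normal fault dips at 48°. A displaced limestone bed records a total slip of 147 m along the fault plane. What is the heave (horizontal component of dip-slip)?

98.4 m

heave = dip-slip × cos(dip) = 147 m × cos(48°) = 98.4 m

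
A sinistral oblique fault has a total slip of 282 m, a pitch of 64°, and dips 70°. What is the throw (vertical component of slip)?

238 m

dip-slip = net slip × sin(rake) = 282 m × sin(64°) = 253.5 m
throw = dip-slip × sin(dip) = 253.5 × sin(70°) = 238 m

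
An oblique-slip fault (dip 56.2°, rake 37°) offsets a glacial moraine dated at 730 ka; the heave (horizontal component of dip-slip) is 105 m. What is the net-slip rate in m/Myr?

dip-slip = heave / cos(dip) = 105 / cos(56.2°) = 188.7 m
net slip = dip-slip / sin(rake) = 188.7 / sin(37°) = 313.6 m
rate = 313.6 m / 730 ka = 0.000430 m/yr = 430 m/Myr

430 m/Myr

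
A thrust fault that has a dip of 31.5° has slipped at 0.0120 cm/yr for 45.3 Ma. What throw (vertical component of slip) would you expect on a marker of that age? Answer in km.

dip-slip = rate × time = 0.0120 cm/yr × 45.3 Ma = 5436 m
throw = dip-slip × sin(dip) = 5436 × sin(31.5°) = 2840 m = 2.84 km

2.84 km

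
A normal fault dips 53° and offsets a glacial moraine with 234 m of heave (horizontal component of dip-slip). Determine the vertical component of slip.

throw = heave × tan(dip) = 234 × tan(53°) = 311 m

311 m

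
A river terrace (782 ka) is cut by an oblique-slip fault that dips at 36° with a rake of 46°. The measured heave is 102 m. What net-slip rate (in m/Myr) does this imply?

dip-slip = heave / cos(dip) = 102 / cos(36°) = 126.1 m
net slip = dip-slip / sin(rake) = 126.1 / sin(46°) = 175.3 m
rate = 175.3 m / 782 ka = 0.000224 m/yr = 224 m/Myr

224 m/Myr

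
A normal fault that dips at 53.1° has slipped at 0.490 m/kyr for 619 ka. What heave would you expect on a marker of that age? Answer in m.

dip-slip = rate × time = 0.490 m/kyr × 619 ka = 303.3 m
heave = dip-slip × cos(dip) = 303.3 × cos(53.1°) = 182 m

182 m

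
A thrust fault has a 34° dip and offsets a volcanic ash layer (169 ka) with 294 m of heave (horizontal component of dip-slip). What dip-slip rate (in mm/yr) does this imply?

2.10 mm/yr

dip-slip = heave / cos(dip) = 294 m / cos(34°) = 354.6 m
rate = 354.6 m / 169 ka = 0.00210 m/yr = 2.10 mm/yr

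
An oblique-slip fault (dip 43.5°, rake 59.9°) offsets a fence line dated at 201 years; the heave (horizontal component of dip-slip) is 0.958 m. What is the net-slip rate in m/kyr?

dip-slip = heave / cos(dip) = 0.958 / cos(43.5°) = 1.321 m
net slip = dip-slip / sin(rake) = 1.321 / sin(59.9°) = 1.527 m
rate = 1.527 m / 201 years = 0.00759 m/yr = 7.59 m/kyr

7.59 m/kyr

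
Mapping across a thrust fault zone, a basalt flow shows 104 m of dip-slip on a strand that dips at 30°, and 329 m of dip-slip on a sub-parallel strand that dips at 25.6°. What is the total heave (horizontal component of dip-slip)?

387 m

heave_A = 104 × cos(30°) = 90.07 m
heave_B = 329 × cos(25.6°) = 296.7 m
total = 90.07 + 296.7 = 387 m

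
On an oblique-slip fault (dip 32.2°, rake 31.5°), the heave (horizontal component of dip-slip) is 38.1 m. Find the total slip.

dip-slip = heave / cos(dip) = 38.1 / cos(32.2°) = 45.03 m
net slip = dip-slip / sin(rake) = 45.03 / sin(31.5°) = 86.2 m

86.2 m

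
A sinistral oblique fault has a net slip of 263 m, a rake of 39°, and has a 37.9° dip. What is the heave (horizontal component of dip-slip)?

dip-slip = net slip × sin(rake) = 263 m × sin(39°) = 165.5 m
heave = dip-slip × cos(dip) = 165.5 × cos(37.9°) = 131 m

131 m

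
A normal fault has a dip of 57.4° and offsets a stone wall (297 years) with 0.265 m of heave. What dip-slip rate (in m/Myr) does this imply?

1660 m/Myr

dip-slip = heave / cos(dip) = 0.265 m / cos(57.4°) = 0.4919 m
rate = 0.4919 m / 297 years = 0.00166 m/yr = 1660 m/Myr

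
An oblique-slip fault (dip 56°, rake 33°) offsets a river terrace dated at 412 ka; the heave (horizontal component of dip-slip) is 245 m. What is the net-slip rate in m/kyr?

1.95 m/kyr

dip-slip = heave / cos(dip) = 245 / cos(56°) = 438.1 m
net slip = dip-slip / sin(rake) = 438.1 / sin(33°) = 804.4 m
rate = 804.4 m / 412 ka = 0.00195 m/yr = 1.95 m/kyr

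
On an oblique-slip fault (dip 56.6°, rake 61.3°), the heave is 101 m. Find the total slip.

209 m

dip-slip = heave / cos(dip) = 101 / cos(56.6°) = 183.5 m
net slip = dip-slip / sin(rake) = 183.5 / sin(61.3°) = 209 m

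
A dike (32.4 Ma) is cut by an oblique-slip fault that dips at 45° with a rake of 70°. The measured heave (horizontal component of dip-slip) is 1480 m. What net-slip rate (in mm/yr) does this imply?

dip-slip = heave / cos(dip) = 1480 / cos(45°) = 2093 m
net slip = dip-slip / sin(rake) = 2093 / sin(70°) = 2227 m
rate = 2227 m / 32.4 Ma = 0.0000687 m/yr = 0.0687 mm/yr

0.0687 mm/yr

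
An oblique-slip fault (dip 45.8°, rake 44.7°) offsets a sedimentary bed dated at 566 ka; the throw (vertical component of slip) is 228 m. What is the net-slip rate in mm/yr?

0.799 mm/yr

dip-slip = throw / sin(dip) = 228 / sin(45.8°) = 318 m
net slip = dip-slip / sin(rake) = 318 / sin(44.7°) = 452.1 m
rate = 452.1 m / 566 ka = 0.000799 m/yr = 0.799 mm/yr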